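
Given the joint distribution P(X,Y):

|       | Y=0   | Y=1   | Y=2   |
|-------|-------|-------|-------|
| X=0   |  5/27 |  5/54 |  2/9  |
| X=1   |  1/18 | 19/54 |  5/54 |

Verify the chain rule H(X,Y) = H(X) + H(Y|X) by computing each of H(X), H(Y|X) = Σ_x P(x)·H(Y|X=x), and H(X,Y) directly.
H(X) = 1.0000 bits, H(Y|X) = 1.3304 bits, H(X,Y) = 2.3304 bits

Marginal of X (row sums):
  P(X=0) = 5/27 + 5/54 + 2/9 = 1/2
  P(X=1) = 1/18 + 19/54 + 5/54 = 1/2
H(X) = -[(1/2)·log₂(1/2) + (1/2)·log₂(1/2)]
  = 0.50000 + 0.50000 = 1.0000 bits

H(Y|X) = Σ_x P(x)·H(Y|X=x):
  X=0: P(X=0) = 1/2, P(Y|X=0) = (10/27, 5/27, 4/9) → H(Y|X=0) = 1.50124
  X=1: P(X=1) = 1/2, P(Y|X=1) = (1/9, 19/27, 5/27) → H(Y|X=1) = 1.15951
H(Y|X) = (1/2)·1.50124 + (1/2)·1.15951 = 1.3304 bits

H(X,Y) = -Σ_{x,y} P(x,y) log₂ P(x,y). Per-cell terms -P(x,y)·log₂P(x,y):
  X=0: 0.45055, 0.31787, 0.48221
  X=1: 0.23166, 0.53023, 0.31787
Sum of the 6 terms: H(X,Y) = 2.3304 bits

Chain rule check:
  H(X) + H(Y|X) = 1.0000 + 1.3304 = 2.3304 bits
  H(X,Y) = 2.3304 bits
✓ Chain rule verified.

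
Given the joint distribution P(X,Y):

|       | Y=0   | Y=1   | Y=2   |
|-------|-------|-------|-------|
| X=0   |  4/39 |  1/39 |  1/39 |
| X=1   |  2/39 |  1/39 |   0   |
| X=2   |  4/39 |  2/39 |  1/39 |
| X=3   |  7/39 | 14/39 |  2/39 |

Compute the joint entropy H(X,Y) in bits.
2.8507 bits

H(X,Y) = -Σ_{x,y} P(x,y) log₂ P(x,y). Per-cell terms -P(x,y)·log₂P(x,y):
  X=0: 0.336964, 0.135523, 0.135523
  X=1: 0.219764, 0.135523, 0.000000
  X=2: 0.336964, 0.219764, 0.135523
  X=3: 0.444778, 0.530581, 0.219764
  (cells with P = 0 contribute 0)
Sum of the 12 terms: H(X,Y) = 2.8507 bits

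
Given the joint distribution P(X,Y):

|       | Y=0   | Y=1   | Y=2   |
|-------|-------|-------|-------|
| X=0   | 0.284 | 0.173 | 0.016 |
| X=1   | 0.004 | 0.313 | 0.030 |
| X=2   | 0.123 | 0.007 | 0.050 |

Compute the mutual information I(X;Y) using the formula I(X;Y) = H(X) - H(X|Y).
0.4456 bits

I(X;Y) = H(X) - H(X|Y)

Marginal of X (row sums):
  P(X=0) = 0.284 + 0.173 + 0.016 = 0.473
  P(X=1) = 0.004 + 0.313 + 0.030 = 0.347
  P(X=2) = 0.123 + 0.007 + 0.050 = 0.180
H(X) = -[0.473·log₂(0.473) + 0.347·log₂(0.347) + 0.180·log₂(0.180)]
  = 0.5109 + 0.5299 + 0.4453 = 1.4861 bits

Marginal of Y (column sums):
  P(Y=0) = 0.284 + 0.004 + 0.123 = 0.411
  P(Y=1) = 0.173 + 0.313 + 0.007 = 0.493
  P(Y=2) = 0.016 + 0.030 + 0.050 = 0.096
H(X|Y) = Σ_y P(y)·H(X|Y=y):
  Y=0: P(Y=0) = 0.411, P(X|Y=0) = (284/411, 4/411, 41/137) → H(X|Y=0) = 0.9544
  Y=1: P(Y=1) = 0.493, P(X|Y=1) = (173/493, 313/493, 7/493) → H(X|Y=1) = 1.0334
  Y=2: P(Y=2) = 0.096, P(X|Y=2) = (1/6, 5/16, 25/48) → H(X|Y=2) = 1.4454
H(X|Y) = 0.411·0.9544 + 0.493·1.0334 + 0.096·1.4454 = 1.0405 bits

I(X;Y) = H(X) - H(X|Y) = 1.4861 - 1.0405 = 0.4456 bits

Cross-check via I(X;Y) = H(X) + H(Y) - H(X,Y): computing H(Y) from the column sums and H(X,Y) from the 9 cells in the same way gives H(Y) = 1.3548 bits and H(X,Y) = 2.3953 bits, so
I(X;Y) = 1.4861 + 1.3548 - 2.3953 = 0.4456 bits ✓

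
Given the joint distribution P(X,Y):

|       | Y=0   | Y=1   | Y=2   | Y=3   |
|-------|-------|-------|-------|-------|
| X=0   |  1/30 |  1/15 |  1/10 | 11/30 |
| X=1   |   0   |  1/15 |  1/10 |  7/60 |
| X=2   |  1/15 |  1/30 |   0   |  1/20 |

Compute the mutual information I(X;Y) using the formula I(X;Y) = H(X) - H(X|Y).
0.2201 bits

I(X;Y) = H(X) - H(X|Y)

Marginal of X (row sums):
  P(X=0) = 1/30 + 1/15 + 1/10 + 11/30 = 17/30
  P(X=1) = 0 + 1/15 + 1/10 + 7/60 = 17/60
  P(X=2) = 1/15 + 1/30 + 0 + 1/20 = 3/20
H(X) = -[(17/30)·log₂(17/30) + (17/60)·log₂(17/60) + (3/20)·log₂(3/20)]
  = 0.464342 + 0.515505 + 0.410545 = 1.39039 bits

Marginal of Y (column sums):
  P(Y=0) = 1/30 + 0 + 1/15 = 1/10
  P(Y=1) = 1/15 + 1/15 + 1/30 = 1/6
  P(Y=2) = 1/10 + 1/10 + 0 = 1/5
  P(Y=3) = 11/30 + 7/60 + 1/20 = 8/15
H(X|Y) = Σ_y P(y)·H(X|Y=y):
  Y=0: P(Y=0) = 1/10, P(X|Y=0) = (1/3, 0, 2/3) → H(X|Y=0) = 0.918296
  Y=1: P(Y=1) = 1/6, P(X|Y=1) = (2/5, 2/5, 1/5) → H(X|Y=1) = 1.521928
  Y=2: P(Y=2) = 1/5, P(X|Y=2) = (1/2, 1/2, 0) → H(X|Y=2) = 1.000000
  Y=3: P(Y=3) = 8/15, P(X|Y=3) = (11/16, 7/32, 3/32) → H(X|Y=3) = 1.171442
H(X|Y) = (1/10)·0.918296 + (1/6)·1.521928 + (1/5)·1.000000 + (8/15)·1.171442 = 1.17025 bits

I(X;Y) = H(X) - H(X|Y) = 1.39039 - 1.17025 = 0.2201 bits

Cross-check via I(X;Y) = H(X) + H(Y) - H(X,Y): computing H(Y) from the column sums and H(X,Y) from the 12 cells in the same way gives H(Y) = 1.71108 bits and H(X,Y) = 2.88133 bits, so
I(X;Y) = 1.39039 + 1.71108 - 2.88133 = 0.2201 bits ✓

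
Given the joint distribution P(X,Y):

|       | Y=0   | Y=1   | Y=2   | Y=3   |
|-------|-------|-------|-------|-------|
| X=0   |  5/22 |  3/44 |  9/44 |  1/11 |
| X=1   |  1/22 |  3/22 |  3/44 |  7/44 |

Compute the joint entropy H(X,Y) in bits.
2.8135 bits

H(X,Y) = -Σ_{x,y} P(x,y) log₂ P(x,y). Per-cell terms -P(x,y)·log₂P(x,y):
  X=0: 0.48580, 0.26417, 0.46831, 0.31449
  X=1: 0.20270, 0.39197, 0.26417, 0.42192
Sum of the 8 terms: H(X,Y) = 2.8135 bits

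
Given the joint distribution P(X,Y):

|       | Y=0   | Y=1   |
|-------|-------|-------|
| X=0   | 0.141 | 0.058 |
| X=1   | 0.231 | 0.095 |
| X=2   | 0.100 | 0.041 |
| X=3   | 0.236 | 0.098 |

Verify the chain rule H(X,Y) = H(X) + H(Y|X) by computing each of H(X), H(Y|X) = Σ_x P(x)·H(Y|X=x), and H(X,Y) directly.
H(X) = 1.9176 bits, H(Y|X) = 0.8713 bits, H(X,Y) = 2.7889 bits

Marginal of X (row sums):
  P(X=0) = 0.141 + 0.058 = 0.199
  P(X=1) = 0.231 + 0.095 = 0.326
  P(X=2) = 0.100 + 0.041 = 0.141
  P(X=3) = 0.236 + 0.098 = 0.334
H(X) = -[0.199·log₂(0.199) + 0.326·log₂(0.326) + 0.141·log₂(0.141) + 0.334·log₂(0.334)]
  = 0.46350 + 0.52716 + 0.39850 + 0.52841 = 1.9176 bits

H(Y|X) = Σ_x P(x)·H(Y|X=x):
  X=0: P(X=0) = 0.199, P(Y|X=0) = (141/199, 58/199) → H(Y|X=0) = 0.87060
  X=1: P(X=1) = 0.326, P(Y|X=1) = (231/326, 95/326) → H(Y|X=1) = 0.87054
  X=2: P(X=2) = 0.141, P(Y|X=2) = (100/141, 41/141) → H(Y|X=2) = 0.86973
  X=3: P(X=3) = 0.334, P(Y|X=3) = (118/167, 49/167) → H(Y|X=3) = 0.87309
H(Y|X) = 0.199·0.87060 + 0.326·0.87054 + 0.141·0.86973 + 0.334·0.87309 = 0.8713 bits

H(X,Y) = -Σ_{x,y} P(x,y) log₂ P(x,y). Per-cell terms -P(x,y)·log₂P(x,y):
  X=0: 0.39850, 0.23825
  X=1: 0.48834, 0.32261
  X=2: 0.33219, 0.18894
  X=3: 0.49162, 0.32841
Sum of the 8 terms: H(X,Y) = 2.7889 bits

Chain rule check:
  H(X) + H(Y|X) = 1.9176 + 0.8713 = 2.7889 bits
  H(X,Y) = 2.7889 bits
✓ Chain rule verified.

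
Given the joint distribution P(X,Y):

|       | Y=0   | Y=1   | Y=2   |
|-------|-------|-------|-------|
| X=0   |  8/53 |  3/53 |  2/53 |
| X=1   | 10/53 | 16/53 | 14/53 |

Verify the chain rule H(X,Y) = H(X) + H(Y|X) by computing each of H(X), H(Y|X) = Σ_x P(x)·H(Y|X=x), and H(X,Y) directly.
H(X) = 0.8037 bits, H(Y|X) = 1.5039 bits, H(X,Y) = 2.3076 bits

Marginal of X (row sums):
  P(X=0) = 8/53 + 3/53 + 2/53 = 13/53
  P(X=1) = 10/53 + 16/53 + 14/53 = 40/53
H(X) = -[(13/53)·log₂(13/53) + (40/53)·log₂(40/53)]
  = 0.4973 + 0.3064 = 0.8037 bits

H(Y|X) = Σ_x P(x)·H(Y|X=x):
  X=0: P(X=0) = 13/53, P(Y|X=0) = (8/13, 3/13, 2/13) → H(Y|X=0) = 1.3347
  X=1: P(X=1) = 40/53, P(Y|X=1) = (1/4, 2/5, 7/20) → H(Y|X=1) = 1.5589
H(Y|X) = (13/53)·1.3347 + (40/53)·1.5589 = 1.5039 bits

H(X,Y) = -Σ_{x,y} P(x,y) log₂ P(x,y). Per-cell terms -P(x,y)·log₂P(x,y):
  X=0: 0.4118, 0.2345, 0.1784
  X=1: 0.4540, 0.5216, 0.5073
Sum of the 6 terms: H(X,Y) = 2.3076 bits

Chain rule check:
  H(X) + H(Y|X) = 0.8037 + 1.5039 = 2.3076 bits
  H(X,Y) = 2.3076 bits
✓ Chain rule verified.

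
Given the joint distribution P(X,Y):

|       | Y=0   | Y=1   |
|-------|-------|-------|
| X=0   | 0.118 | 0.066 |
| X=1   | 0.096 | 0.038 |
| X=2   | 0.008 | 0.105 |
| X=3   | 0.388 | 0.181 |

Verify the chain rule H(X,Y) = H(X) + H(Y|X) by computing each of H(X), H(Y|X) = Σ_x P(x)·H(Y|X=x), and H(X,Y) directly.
H(X) = 1.6563 bits, H(Y|X) = 0.8436 bits, H(X,Y) = 2.4999 bits

Marginal of X (row sums):
  P(X=0) = 0.118 + 0.066 = 0.184
  P(X=1) = 0.096 + 0.038 = 0.134
  P(X=2) = 0.008 + 0.105 = 0.113
  P(X=3) = 0.388 + 0.181 = 0.569
H(X) = -[0.184·log₂(0.184) + 0.134·log₂(0.134) + 0.113·log₂(0.113) + 0.569·log₂(0.569)]
  = 0.44937 + 0.38856 + 0.35545 + 0.46288 = 1.6563 bits

H(Y|X) = Σ_x P(x)·H(Y|X=x):
  X=0: P(X=0) = 0.184, P(Y|X=0) = (59/92, 33/92) → H(Y|X=0) = 0.94160
  X=1: P(X=1) = 0.134, P(Y|X=1) = (48/67, 19/67) → H(Y|X=1) = 0.86029
  X=2: P(X=2) = 0.113, P(Y|X=2) = (8/113, 105/113) → H(Y|X=2) = 0.36889
  X=3: P(X=3) = 0.569, P(Y|X=3) = (388/569, 181/569) → H(Y|X=3) = 0.90231
H(Y|X) = 0.184·0.94160 + 0.134·0.86029 + 0.113·0.36889 + 0.569·0.90231 = 0.8436 bits

H(X,Y) = -Σ_{x,y} P(x,y) log₂ P(x,y). Per-cell terms -P(x,y)·log₂P(x,y):
  X=0: 0.36381, 0.25881
  X=1: 0.32456, 0.17928
  X=2: 0.05573, 0.34141
  X=3: 0.52996, 0.44633
Sum of the 8 terms: H(X,Y) = 2.4999 bits

Chain rule check:
  H(X) + H(Y|X) = 1.6563 + 0.8436 = 2.4999 bits
  H(X,Y) = 2.4999 bits
✓ Chain rule verified.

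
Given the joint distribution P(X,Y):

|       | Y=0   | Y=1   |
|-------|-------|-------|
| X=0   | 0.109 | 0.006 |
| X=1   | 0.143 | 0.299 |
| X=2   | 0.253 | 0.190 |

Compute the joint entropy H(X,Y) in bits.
2.2717 bits

H(X,Y) = -Σ_{x,y} P(x,y) log₂ P(x,y). Per-cell terms -P(x,y)·log₂P(x,y):
  X=0: 0.34854, 0.04428
  X=1: 0.40125, 0.52079
  X=2: 0.50165, 0.45523
Sum of the 6 terms: H(X,Y) = 2.2717 bits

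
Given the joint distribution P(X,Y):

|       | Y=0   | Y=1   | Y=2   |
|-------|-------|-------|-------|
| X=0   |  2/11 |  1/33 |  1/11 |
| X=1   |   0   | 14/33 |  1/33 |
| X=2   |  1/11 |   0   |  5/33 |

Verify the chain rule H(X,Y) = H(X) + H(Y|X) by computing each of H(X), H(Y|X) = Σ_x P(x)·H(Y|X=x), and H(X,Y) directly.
H(X) = 1.5346 bits, H(Y|X) = 0.7846 bits, H(X,Y) = 2.3192 bits

Marginal of X (row sums):
  P(X=0) = 2/11 + 1/33 + 1/11 = 10/33
  P(X=1) = 0 + 14/33 + 1/33 = 5/11
  P(X=2) = 1/11 + 0 + 5/33 = 8/33
H(X) = -[(10/33)·log₂(10/33) + (5/11)·log₂(5/11) + (8/33)·log₂(8/33)]
  = 0.52196 + 0.51705 + 0.49561 = 1.5346 bits

H(Y|X) = Σ_x P(x)·H(Y|X=x):
  X=0: P(X=0) = 10/33, P(Y|X=0) = (3/5, 1/10, 3/10) → H(Y|X=0) = 1.29546
  X=1: P(X=1) = 5/11, P(Y|X=1) = (0, 14/15, 1/15) → H(Y|X=1) = 0.35336
  X=2: P(X=2) = 8/33, P(Y|X=2) = (3/8, 0, 5/8) → H(Y|X=2) = 0.95443
H(Y|X) = (10/33)·1.29546 + (5/11)·0.35336 + (8/33)·0.95443 = 0.7846 bits

H(X,Y) = -Σ_{x,y} P(x,y) log₂ P(x,y). Per-cell terms -P(x,y)·log₂P(x,y):
  X=0: 0.44717, 0.15286, 0.31449
  X=1: 0.00000, 0.52480, 0.15286
  X=2: 0.31449, 0.00000, 0.41249
  (cells with P = 0 contribute 0)
Sum of the 9 terms: H(X,Y) = 2.3192 bits

Chain rule check:
  H(X) + H(Y|X) = 1.5346 + 0.7846 = 2.3192 bits
  H(X,Y) = 2.3192 bits
✓ Chain rule verified.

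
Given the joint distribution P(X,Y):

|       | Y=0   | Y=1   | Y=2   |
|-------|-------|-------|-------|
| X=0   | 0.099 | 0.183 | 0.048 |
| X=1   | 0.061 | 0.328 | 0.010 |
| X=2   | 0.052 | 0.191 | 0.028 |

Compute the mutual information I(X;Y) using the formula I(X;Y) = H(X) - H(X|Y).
0.0529 bits

I(X;Y) = H(X) - H(X|Y)

Marginal of X (row sums):
  P(X=0) = 0.099 + 0.183 + 0.048 = 0.330
  P(X=1) = 0.061 + 0.328 + 0.010 = 0.399
  P(X=2) = 0.052 + 0.191 + 0.028 = 0.271
H(X) = -[0.330·log₂(0.330) + 0.399·log₂(0.399) + 0.271·log₂(0.271)]
  = 0.52782 + 0.52889 + 0.51047 = 1.56718 bits

Marginal of Y (column sums):
  P(Y=0) = 0.099 + 0.061 + 0.052 = 0.212
  P(Y=1) = 0.183 + 0.328 + 0.191 = 0.702
  P(Y=2) = 0.048 + 0.010 + 0.028 = 0.086
H(X|Y) = Σ_y P(y)·H(X|Y=y):
  Y=0: P(Y=0) = 0.212, P(X|Y=0) = (99/212, 61/212, 13/53) → H(X|Y=0) = 1.52743
  Y=1: P(Y=1) = 0.702, P(X|Y=1) = (61/234, 164/351, 191/702) → H(X|Y=1) = 1.52949
  Y=2: P(Y=2) = 0.086, P(X|Y=2) = (24/43, 5/43, 14/43) → H(X|Y=2) = 1.35762
H(X|Y) = 0.212·1.52743 + 0.702·1.52949 + 0.086·1.35762 = 1.51427 bits

I(X;Y) = H(X) - H(X|Y) = 1.56718 - 1.51427 = 0.0529 bits

Cross-check via I(X;Y) = H(X) + H(Y) - H(X,Y): computing H(Y) from the column sums and H(X,Y) from the 9 cells in the same way gives H(Y) = 1.13717 bits and H(X,Y) = 2.65144 bits, so
I(X;Y) = 1.56718 + 1.13717 - 2.65144 = 0.0529 bits ✓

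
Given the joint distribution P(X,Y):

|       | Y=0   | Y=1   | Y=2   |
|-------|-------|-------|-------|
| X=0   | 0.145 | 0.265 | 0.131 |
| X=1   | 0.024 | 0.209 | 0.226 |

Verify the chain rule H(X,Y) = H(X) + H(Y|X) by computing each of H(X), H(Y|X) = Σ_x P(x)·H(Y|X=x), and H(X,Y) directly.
H(X) = 0.9951 bits, H(Y|X) = 1.3867 bits, H(X,Y) = 2.3819 bits

Marginal of X (row sums):
  P(X=0) = 0.145 + 0.265 + 0.131 = 0.541
  P(X=1) = 0.024 + 0.209 + 0.226 = 0.459
H(X) = -[0.541·log₂(0.541) + 0.459·log₂(0.459)]
  = 0.479488 + 0.515656 = 0.9951 bits

H(Y|X) = Σ_x P(x)·H(Y|X=x):
  X=0: P(X=0) = 0.541, P(Y|X=0) = (145/541, 265/541, 131/541) → H(Y|X=0) = 1.508921
  X=1: P(X=1) = 0.459, P(Y|X=1) = (8/153, 209/459, 226/459) → H(Y|X=1) = 1.242704
H(Y|X) = 0.541·1.508921 + 0.459·1.242704 = 1.3867 bits

H(X,Y) = -Σ_{x,y} P(x,y) log₂ P(x,y). Per-cell terms -P(x,y)·log₂P(x,y):
  X=0: 0.403952, 0.507723, 0.384139
  X=1: 0.129140, 0.472011, 0.484907
Sum of the 6 terms: H(X,Y) = 2.3819 bits

Chain rule check:
  H(X) + H(Y|X) = 0.9951 + 1.3867 = 2.3818 bits
  H(X,Y) = 2.3819 bits
✓ Chain rule verified (Δ = 0.0001 is 4-dp rounding noise: each of the three values was rounded independently).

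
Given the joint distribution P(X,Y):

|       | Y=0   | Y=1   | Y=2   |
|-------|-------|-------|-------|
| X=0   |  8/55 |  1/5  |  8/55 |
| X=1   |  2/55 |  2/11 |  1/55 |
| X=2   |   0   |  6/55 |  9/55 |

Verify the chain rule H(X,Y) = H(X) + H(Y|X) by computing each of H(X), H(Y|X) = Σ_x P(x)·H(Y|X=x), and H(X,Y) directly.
H(X) = 1.5070 bits, H(Y|X) = 1.2687 bits, H(X,Y) = 2.7757 bits

Marginal of X (row sums):
  P(X=0) = 8/55 + 1/5 + 8/55 = 27/55
  P(X=1) = 2/55 + 2/11 + 1/55 = 13/55
  P(X=2) = 0 + 6/55 + 9/55 = 3/11
H(X) = -[(27/55)·log₂(27/55) + (13/55)·log₂(13/55) + (3/11)·log₂(3/11)]
  = 0.50390 + 0.49185 + 0.51122 = 1.5070 bits

H(Y|X) = Σ_x P(x)·H(Y|X=x):
  X=0: P(X=0) = 27/55, P(Y|X=0) = (8/27, 11/27, 8/27) → H(Y|X=0) = 1.56771
  X=1: P(X=1) = 13/55, P(Y|X=1) = (2/13, 10/13, 1/13) → H(Y|X=1) = 0.99126
  X=2: P(X=2) = 3/11, P(Y|X=2) = (0, 2/5, 3/5) → H(Y|X=2) = 0.97095
H(Y|X) = (27/55)·1.56771 + (13/55)·0.99126 + (3/11)·0.97095 = 1.2687 bits

H(X,Y) = -Σ_{x,y} P(x,y) log₂ P(x,y). Per-cell terms -P(x,y)·log₂P(x,y):
  X=0: 0.40456, 0.46439, 0.40456
  X=1: 0.17387, 0.44717, 0.10512
  X=2: 0.00000, 0.34870, 0.42733
  (cells with P = 0 contribute 0)
Sum of the 9 terms: H(X,Y) = 2.7757 bits

Chain rule check:
  H(X) + H(Y|X) = 1.5070 + 1.2687 = 2.7757 bits
  H(X,Y) = 2.7757 bits
✓ Chain rule verified.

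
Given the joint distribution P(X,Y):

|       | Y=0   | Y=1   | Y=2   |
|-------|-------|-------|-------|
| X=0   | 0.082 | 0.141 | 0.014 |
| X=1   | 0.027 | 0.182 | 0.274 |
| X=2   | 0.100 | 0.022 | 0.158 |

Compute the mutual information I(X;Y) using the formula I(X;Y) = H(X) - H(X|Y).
0.2805 bits

I(X;Y) = H(X) - H(X|Y)

Marginal of X (row sums):
  P(X=0) = 0.082 + 0.141 + 0.014 = 0.237
  P(X=1) = 0.027 + 0.182 + 0.274 = 0.483
  P(X=2) = 0.100 + 0.022 + 0.158 = 0.280
H(X) = -[0.237·log₂(0.237) + 0.483·log₂(0.483) + 0.280·log₂(0.280)]
  = 0.4923 + 0.5071 + 0.5142 = 1.5136 bits

Marginal of Y (column sums):
  P(Y=0) = 0.082 + 0.027 + 0.100 = 0.209
  P(Y=1) = 0.141 + 0.182 + 0.022 = 0.345
  P(Y=2) = 0.014 + 0.274 + 0.158 = 0.446
H(X|Y) = Σ_y P(y)·H(X|Y=y):
  Y=0: P(Y=0) = 0.209, P(X|Y=0) = (82/209, 27/209, 100/209) → H(X|Y=0) = 1.4199
  Y=1: P(Y=1) = 0.345, P(X|Y=1) = (47/115, 182/345, 22/345) → H(X|Y=1) = 1.2675
  Y=2: P(Y=2) = 0.446, P(X|Y=2) = (7/223, 137/223, 79/223) → H(X|Y=2) = 1.1189
H(X|Y) = 0.209·1.4199 + 0.345·1.2675 + 0.446·1.1189 = 1.2331 bits

I(X;Y) = H(X) - H(X|Y) = 1.5136 - 1.2331 = 0.2805 bits

Cross-check via I(X;Y) = H(X) + H(Y) - H(X,Y): computing H(Y) from the column sums and H(X,Y) from the 9 cells in the same way gives H(Y) = 1.5212 bits and H(X,Y) = 2.7543 bits, so
I(X;Y) = 1.5136 + 1.5212 - 2.7543 = 0.2805 bits ✓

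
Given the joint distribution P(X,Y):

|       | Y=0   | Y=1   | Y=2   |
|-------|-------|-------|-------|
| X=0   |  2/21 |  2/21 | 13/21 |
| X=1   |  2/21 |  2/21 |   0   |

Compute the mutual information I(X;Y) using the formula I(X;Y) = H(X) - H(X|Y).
0.3215 bits

I(X;Y) = H(X) - H(X|Y)

Marginal of X (row sums):
  P(X=0) = 2/21 + 2/21 + 13/21 = 17/21
  P(X=1) = 2/21 + 2/21 + 0 = 4/21
H(X) = -[(17/21)·log₂(17/21) + (4/21)·log₂(4/21)]
  = 0.24679 + 0.45568 = 0.70247 bits

Marginal of Y (column sums):
  P(Y=0) = 2/21 + 2/21 = 4/21
  P(Y=1) = 2/21 + 2/21 = 4/21
  P(Y=2) = 13/21 + 0 = 13/21
H(X|Y) = Σ_y P(y)·H(X|Y=y):
  Y=0: P(Y=0) = 4/21, P(X|Y=0) = (1/2, 1/2) → H(X|Y=0) = 1.00000
  Y=1: P(Y=1) = 4/21, P(X|Y=1) = (1/2, 1/2) → H(X|Y=1) = 1.00000
  Y=2: P(Y=2) = 13/21, P(X|Y=2) = (1, 0) → H(X|Y=2) = 0.00000
H(X|Y) = (4/21)·1.00000 + (4/21)·1.00000 + (13/21)·0.00000 = 0.38095 bits

I(X;Y) = H(X) - H(X|Y) = 0.70247 - 0.38095 = 0.3215 bits

Cross-check via I(X;Y) = H(X) + H(Y) - H(X,Y): computing H(Y) from the column sums and H(X,Y) from the 6 cells in the same way gives H(Y) = 1.33966 bits and H(X,Y) = 1.72062 bits, so
I(X;Y) = 0.70247 + 1.33966 - 1.72062 = 0.3215 bits ✓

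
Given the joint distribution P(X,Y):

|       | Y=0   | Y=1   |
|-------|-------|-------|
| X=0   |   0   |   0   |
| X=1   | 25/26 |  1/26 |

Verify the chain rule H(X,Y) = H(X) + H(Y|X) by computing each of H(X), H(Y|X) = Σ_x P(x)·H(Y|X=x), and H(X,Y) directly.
H(X) = 0.0000 bits, H(Y|X) = 0.2352 bits, H(X,Y) = 0.2352 bits

Marginal of X (row sums):
  P(X=0) = 0 + 0 = 0
  P(X=1) = 25/26 + 1/26 = 1
H(X) = -[1·log₂(1)]   (outcomes with P = 0 contribute 0)
  = 0.0000 bits

H(Y|X) = Σ_x P(x)·H(Y|X=x):
  X=0: P(X=0) = 0 → contributes 0
  X=1: P(X=1) = 1, P(Y|X=1) = (25/26, 1/26) → H(Y|X=1) = 0.2352
H(Y|X) = 1·0.2352 = 0.2352 bits

H(X,Y) = -Σ_{x,y} P(x,y) log₂ P(x,y). Per-cell terms -P(x,y)·log₂P(x,y):
  X=0: 0.0000, 0.0000
  X=1: 0.0544, 0.1808
  (cells with P = 0 contribute 0)
Sum of the 4 terms: H(X,Y) = 0.2352 bits

Chain rule check:
  H(X) + H(Y|X) = 0.0000 + 0.2352 = 0.2352 bits
  H(X,Y) = 0.2352 bits
✓ Chain rule verified.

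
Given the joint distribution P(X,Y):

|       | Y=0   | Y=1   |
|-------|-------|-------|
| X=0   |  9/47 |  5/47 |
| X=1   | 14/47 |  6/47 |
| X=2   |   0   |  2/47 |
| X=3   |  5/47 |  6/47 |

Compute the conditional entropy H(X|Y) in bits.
1.6435 bits

H(X|Y) = H(X,Y) - H(Y)

H(X,Y) = -Σ_{x,y} P(x,y) log₂ P(x,y). Per-cell terms -P(x,y)·log₂P(x,y):
  X=0: 0.4566, 0.3439
  X=1: 0.5205, 0.3791
  X=2: 0.0000, 0.1938
  X=3: 0.3439, 0.3791
  (cells with P = 0 contribute 0)
Sum of the 8 terms: H(X,Y) = 2.6169 bits

Marginal of Y (column sums):
  P(Y=0) = 9/47 + 14/47 + 0 + 5/47 = 28/47
  P(Y=1) = 5/47 + 6/47 + 2/47 + 6/47 = 19/47
H(Y) = -[(28/47)·log₂(28/47) + (19/47)·log₂(19/47)]
  = 0.4452 + 0.5282 = 0.9734 bits

H(X|Y) = H(X,Y) - H(Y) = 2.6169 - 0.9734 = 1.6435 bits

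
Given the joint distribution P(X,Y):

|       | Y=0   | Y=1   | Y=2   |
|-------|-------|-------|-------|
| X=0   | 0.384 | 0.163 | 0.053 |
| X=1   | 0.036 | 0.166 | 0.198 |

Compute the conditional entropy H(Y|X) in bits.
1.2758 bits

H(Y|X) = H(X,Y) - H(X)

H(X,Y) = -Σ_{x,y} P(x,y) log₂ P(x,y). Per-cell terms -P(x,y)·log₂P(x,y):
  X=0: 0.53024, 0.42658, 0.22461
  X=1: 0.17265, 0.43006, 0.46261
Sum of the 6 terms: H(X,Y) = 2.24675 bits

Marginal of X (row sums):
  P(X=0) = 0.384 + 0.163 + 0.053 = 0.600
  P(X=1) = 0.036 + 0.166 + 0.198 = 0.400
H(X) = -[0.600·log₂(0.600) + 0.400·log₂(0.400)]
  = 0.44218 + 0.52877 = 0.97095 bits

H(Y|X) = H(X,Y) - H(X) = 2.24675 - 0.97095 = 1.2758 bits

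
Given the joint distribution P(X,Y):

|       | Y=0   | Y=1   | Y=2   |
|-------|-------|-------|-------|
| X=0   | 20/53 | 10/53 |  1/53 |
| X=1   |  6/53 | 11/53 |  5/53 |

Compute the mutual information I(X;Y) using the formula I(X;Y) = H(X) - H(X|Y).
0.1276 bits

I(X;Y) = H(X) - H(X|Y)

Marginal of X (row sums):
  P(X=0) = 20/53 + 10/53 + 1/53 = 31/53
  P(X=1) = 6/53 + 11/53 + 5/53 = 22/53
H(X) = -[(31/53)·log₂(31/53) + (22/53)·log₂(22/53)]
  = 0.45256 + 0.52654 = 0.97910 bits

Marginal of Y (column sums):
  P(Y=0) = 20/53 + 6/53 = 26/53
  P(Y=1) = 10/53 + 11/53 = 21/53
  P(Y=2) = 1/53 + 5/53 = 6/53
H(X|Y) = Σ_y P(y)·H(X|Y=y):
  Y=0: P(Y=0) = 26/53, P(X|Y=0) = (10/13, 3/13) → H(X|Y=0) = 0.77935
  Y=1: P(Y=1) = 21/53, P(X|Y=1) = (10/21, 11/21) → H(X|Y=1) = 0.99836
  Y=2: P(Y=2) = 6/53, P(X|Y=2) = (1/6, 5/6) → H(X|Y=2) = 0.65002
H(X|Y) = (26/53)·0.77935 + (21/53)·0.99836 + (6/53)·0.65002 = 0.85149 bits

I(X;Y) = H(X) - H(X|Y) = 0.97910 - 0.85149 = 0.1276 bits

Cross-check via I(X;Y) = H(X) + H(Y) - H(X,Y): computing H(Y) from the column sums and H(X,Y) from the 6 cells in the same way gives H(Y) = 1.38905 bits and H(X,Y) = 2.24054 bits, so
I(X;Y) = 0.97910 + 1.38905 - 2.24054 = 0.1276 bits ✓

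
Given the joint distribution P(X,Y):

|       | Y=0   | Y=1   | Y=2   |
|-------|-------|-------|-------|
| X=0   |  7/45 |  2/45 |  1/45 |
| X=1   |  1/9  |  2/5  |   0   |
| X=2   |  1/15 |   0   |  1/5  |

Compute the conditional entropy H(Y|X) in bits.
0.8595 bits

H(Y|X) = H(X,Y) - H(X)

H(X,Y) = -Σ_{x,y} P(x,y) log₂ P(x,y). Per-cell terms -P(x,y)·log₂P(x,y):
  X=0: 0.4176, 0.1996, 0.1220
  X=1: 0.3522, 0.5288, 0.0000
  X=2: 0.2605, 0.0000, 0.4644
  (cells with P = 0 contribute 0)
Sum of the 9 terms: H(X,Y) = 2.3451 bits

Marginal of X (row sums):
  P(X=0) = 7/45 + 2/45 + 1/45 = 2/9
  P(X=1) = 1/9 + 2/5 + 0 = 23/45
  P(X=2) = 1/15 + 0 + 1/5 = 4/15
H(X) = -[(2/9)·log₂(2/9) + (23/45)·log₂(23/45) + (4/15)·log₂(4/15)]
  = 0.4822 + 0.4949 + 0.5085 = 1.4856 bits

H(Y|X) = H(X,Y) - H(X) = 2.3451 - 1.4856 = 0.8595 bits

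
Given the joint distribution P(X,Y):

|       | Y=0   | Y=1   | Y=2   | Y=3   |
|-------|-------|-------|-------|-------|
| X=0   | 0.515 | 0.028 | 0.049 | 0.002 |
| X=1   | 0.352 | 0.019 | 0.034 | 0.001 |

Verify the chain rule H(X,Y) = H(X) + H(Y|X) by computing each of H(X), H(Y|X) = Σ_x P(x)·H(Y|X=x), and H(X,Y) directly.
H(X) = 0.9744 bits, H(Y|X) = 0.7090 bits, H(X,Y) = 1.6833 bits

Marginal of X (row sums):
  P(X=0) = 0.515 + 0.028 + 0.049 + 0.002 = 0.594
  P(X=1) = 0.352 + 0.019 + 0.034 + 0.001 = 0.406
H(X) = -[0.594·log₂(0.594) + 0.406·log₂(0.406)]
  = 0.446370 + 0.527982 = 0.9744 bits

H(Y|X) = Σ_x P(x)·H(Y|X=x):
  X=0: P(X=0) = 0.594, P(Y|X=0) = (515/594, 14/297, 49/594, 1/297) → H(Y|X=0) = 0.710839
  X=1: P(X=1) = 0.406, P(Y|X=1) = (176/203, 19/406, 17/203, 1/406) → H(Y|X=1) = 0.706212
H(Y|X) = 0.594·0.710839 + 0.406·0.706212 = 0.7090 bits

H(X,Y) = -Σ_{x,y} P(x,y) log₂ P(x,y). Per-cell terms -P(x,y)·log₂P(x,y):
  X=0: 0.493038, 0.144436, 0.213203, 0.017932
  X=1: 0.530236, 0.108639, 0.165863, 0.009966
Sum of the 8 terms: H(X,Y) = 1.6833 bits

Chain rule check:
  H(X) + H(Y|X) = 0.9744 + 0.7090 = 1.6834 bits
  H(X,Y) = 1.6833 bits
✓ Chain rule verified (Δ = 0.0001 is 4-dp rounding noise: each of the three values was rounded independently).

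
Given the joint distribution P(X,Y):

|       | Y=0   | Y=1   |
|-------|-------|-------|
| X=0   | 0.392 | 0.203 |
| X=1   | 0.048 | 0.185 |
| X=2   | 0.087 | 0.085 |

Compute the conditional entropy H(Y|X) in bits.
0.8939 bits

H(Y|X) = H(X,Y) - H(X)

H(X,Y) = -Σ_{x,y} P(x,y) log₂ P(x,y). Per-cell terms -P(x,y)·log₂P(x,y):
  X=0: 0.529621, 0.466991
  X=1: 0.210279, 0.450365
  X=2: 0.306487, 0.302293
Sum of the 6 terms: H(X,Y) = 2.26604 bits

Marginal of X (row sums):
  P(X=0) = 0.392 + 0.203 = 0.595
  P(X=1) = 0.048 + 0.185 = 0.233
  P(X=2) = 0.087 + 0.085 = 0.172
H(X) = -[0.595·log₂(0.595) + 0.233·log₂(0.233) + 0.172·log₂(0.172)]
  = 0.445678 + 0.489672 + 0.436797 = 1.37215 bits

H(Y|X) = H(X,Y) - H(X) = 2.26604 - 1.37215 = 0.8939 bits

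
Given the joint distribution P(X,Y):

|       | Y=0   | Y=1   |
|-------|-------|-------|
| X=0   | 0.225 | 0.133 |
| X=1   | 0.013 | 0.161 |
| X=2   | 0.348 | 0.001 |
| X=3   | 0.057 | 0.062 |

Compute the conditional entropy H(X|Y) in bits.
1.4610 bits

H(X|Y) = H(X,Y) - H(Y)

H(X,Y) = -Σ_{x,y} P(x,y) log₂ P(x,y). Per-cell terms -P(x,y)·log₂P(x,y):
  X=0: 0.48420, 0.38710
  X=1: 0.08145, 0.42421
  X=2: 0.52995, 0.00997
  X=3: 0.23557, 0.24872
Sum of the 8 terms: H(X,Y) = 2.4012 bits

Marginal of Y (column sums):
  P(Y=0) = 0.225 + 0.013 + 0.348 + 0.057 = 0.643
  P(Y=1) = 0.133 + 0.161 + 0.001 + 0.062 = 0.357
H(Y) = -[0.643·log₂(0.643) + 0.357·log₂(0.357)]
  = 0.40966 + 0.53050 = 0.9402 bits

H(X|Y) = H(X,Y) - H(Y) = 2.4012 - 0.9402 = 1.4610 bits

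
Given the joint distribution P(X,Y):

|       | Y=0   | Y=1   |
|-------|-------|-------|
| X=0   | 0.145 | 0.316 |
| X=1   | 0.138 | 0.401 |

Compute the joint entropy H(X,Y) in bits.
1.8521 bits

H(X,Y) = -Σ_{x,y} P(x,y) log₂ P(x,y). Per-cell terms -P(x,y)·log₂P(x,y):
  X=0: 0.4040, 0.5252
  X=1: 0.3943, 0.5286
Sum of the 4 terms: H(X,Y) = 1.8521 bits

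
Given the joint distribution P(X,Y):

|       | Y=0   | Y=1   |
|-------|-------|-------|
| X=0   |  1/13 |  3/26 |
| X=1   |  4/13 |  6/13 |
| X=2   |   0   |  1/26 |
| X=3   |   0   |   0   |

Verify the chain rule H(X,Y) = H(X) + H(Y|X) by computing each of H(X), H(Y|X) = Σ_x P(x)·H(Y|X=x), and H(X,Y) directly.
H(X) = 0.9294 bits, H(Y|X) = 0.9336 bits, H(X,Y) = 1.8630 bits

Marginal of X (row sums):
  P(X=0) = 1/13 + 3/26 = 5/26
  P(X=1) = 4/13 + 6/13 = 10/13
  P(X=2) = 0 + 1/26 = 1/26
  P(X=3) = 0 + 0 = 0
H(X) = -[(5/26)·log₂(5/26) + (10/13)·log₂(10/13) + (1/26)·log₂(1/26)]   (outcomes with P = 0 contribute 0)
  = 0.45741 + 0.29116 + 0.18079 = 0.9294 bits

H(Y|X) = Σ_x P(x)·H(Y|X=x):
  X=0: P(X=0) = 5/26, P(Y|X=0) = (2/5, 3/5) → H(Y|X=0) = 0.97095
  X=1: P(X=1) = 10/13, P(Y|X=1) = (2/5, 3/5) → H(Y|X=1) = 0.97095
  X=2: P(X=2) = 1/26, P(Y|X=2) = (0, 1) → H(Y|X=2) = 0.00000
  X=3: P(X=3) = 0 → contributes 0
H(Y|X) = (5/26)·0.97095 + (10/13)·0.97095 + (1/26)·0.00000 = 0.9336 bits

H(X,Y) = -Σ_{x,y} P(x,y) log₂ P(x,y). Per-cell terms -P(x,y)·log₂P(x,y):
  X=0: 0.28465, 0.35948
  X=1: 0.52321, 0.51484
  X=2: 0.00000, 0.18079
  X=3: 0.00000, 0.00000
  (cells with P = 0 contribute 0)
Sum of the 8 terms: H(X,Y) = 1.8630 bits

Chain rule check:
  H(X) + H(Y|X) = 0.9294 + 0.9336 = 1.8630 bits
  H(X,Y) = 1.8630 bits
✓ Chain rule verified.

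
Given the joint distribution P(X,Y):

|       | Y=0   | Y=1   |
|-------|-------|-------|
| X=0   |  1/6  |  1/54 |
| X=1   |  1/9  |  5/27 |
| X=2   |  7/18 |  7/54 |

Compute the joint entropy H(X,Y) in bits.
2.2521 bits

H(X,Y) = -Σ_{x,y} P(x,y) log₂ P(x,y). Per-cell terms -P(x,y)·log₂P(x,y):
  X=0: 0.4308, 0.1066
  X=1: 0.3522, 0.4505
  X=2: 0.5299, 0.3821
Sum of the 6 terms: H(X,Y) = 2.2521 bits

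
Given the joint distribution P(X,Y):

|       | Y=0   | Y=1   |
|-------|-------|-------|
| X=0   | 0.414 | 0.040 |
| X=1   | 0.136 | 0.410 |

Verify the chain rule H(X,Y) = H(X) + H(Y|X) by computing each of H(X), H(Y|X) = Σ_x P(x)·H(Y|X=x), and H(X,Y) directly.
H(X) = 0.9939 bits, H(Y|X) = 0.6374 bits, H(X,Y) = 1.6313 bits

Marginal of X (row sums):
  P(X=0) = 0.414 + 0.040 = 0.454
  P(X=1) = 0.136 + 0.410 = 0.546
H(X) = -[0.454·log₂(0.454) + 0.546·log₂(0.546)]
  = 0.51721 + 0.47667 = 0.9939 bits

H(Y|X) = Σ_x P(x)·H(Y|X=x):
  X=0: P(X=0) = 0.454, P(Y|X=0) = (207/227, 20/227) → H(Y|X=0) = 0.43012
  X=1: P(X=1) = 0.546, P(Y|X=1) = (68/273, 205/273) → H(Y|X=1) = 0.80982
H(Y|X) = 0.454·0.43012 + 0.546·0.80982 = 0.6374 bits

H(X,Y) = -Σ_{x,y} P(x,y) log₂ P(x,y). Per-cell terms -P(x,y)·log₂P(x,y):
  X=0: 0.52673, 0.18575
  X=1: 0.39145, 0.52738
Sum of the 4 terms: H(X,Y) = 1.6313 bits

Chain rule check:
  H(X) + H(Y|X) = 0.9939 + 0.6374 = 1.6313 bits
  H(X,Y) = 1.6313 bits
✓ Chain rule verified.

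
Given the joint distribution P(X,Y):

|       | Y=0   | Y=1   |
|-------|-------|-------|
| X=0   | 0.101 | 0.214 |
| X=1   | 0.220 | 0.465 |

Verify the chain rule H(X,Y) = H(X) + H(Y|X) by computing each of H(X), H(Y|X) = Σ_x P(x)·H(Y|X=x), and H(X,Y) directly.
H(X) = 0.8989 bits, H(Y|X) = 0.9055 bits, H(X,Y) = 1.8043 bits

Marginal of X (row sums):
  P(X=0) = 0.101 + 0.214 = 0.315
  P(X=1) = 0.220 + 0.465 = 0.685
H(X) = -[0.315·log₂(0.315) + 0.685·log₂(0.685)]
  = 0.52497 + 0.37389 = 0.8989 bits

H(Y|X) = Σ_x P(x)·H(Y|X=x):
  X=0: P(X=0) = 0.315, P(Y|X=0) = (101/315, 214/315) → H(Y|X=0) = 0.90507
  X=1: P(X=1) = 0.685, P(Y|X=1) = (44/137, 93/137) → H(Y|X=1) = 0.90565
H(Y|X) = 0.315·0.90507 + 0.685·0.90565 = 0.9055 bits

H(X,Y) = -Σ_{x,y} P(x,y) log₂ P(x,y). Per-cell terms -P(x,y)·log₂P(x,y):
  X=0: 0.33406, 0.47600
  X=1: 0.48057, 0.51368
Sum of the 4 terms: H(X,Y) = 1.8043 bits

Chain rule check:
  H(X) + H(Y|X) = 0.8989 + 0.9055 = 1.8044 bits
  H(X,Y) = 1.8043 bits
✓ Chain rule verified (Δ = 0.0001 is 4-dp rounding noise: each of the three values was rounded independently).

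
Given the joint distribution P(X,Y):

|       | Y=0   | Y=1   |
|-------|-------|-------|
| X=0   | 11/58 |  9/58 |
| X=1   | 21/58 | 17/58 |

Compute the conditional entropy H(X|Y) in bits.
0.9294 bits

H(X|Y) = H(X,Y) - H(Y)

H(X,Y) = -Σ_{x,y} P(x,y) log₂ P(x,y). Per-cell terms -P(x,y)·log₂P(x,y):
  X=0: 0.4548973, 0.4171121
  X=1: 0.5306713, 0.5189450
Sum of the 4 terms: H(X,Y) = 1.921626 bits

Marginal of Y (column sums):
  P(Y=0) = 11/58 + 21/58 = 16/29
  P(Y=1) = 9/58 + 17/58 = 13/29
H(Y) = -[(16/29)·log₂(16/29) + (13/29)·log₂(13/29)]
  = 0.4733688 + 0.5188978 = 0.992267 bits

H(X|Y) = H(X,Y) - H(Y) = 1.921626 - 0.992267 = 0.9294 bits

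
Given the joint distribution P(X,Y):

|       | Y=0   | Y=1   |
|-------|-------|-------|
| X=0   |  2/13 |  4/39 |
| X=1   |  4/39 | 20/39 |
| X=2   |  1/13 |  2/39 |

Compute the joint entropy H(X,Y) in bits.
2.0879 bits

H(X,Y) = -Σ_{x,y} P(x,y) log₂ P(x,y). Per-cell terms -P(x,y)·log₂P(x,y):
  X=0: 0.41545, 0.33696
  X=1: 0.33696, 0.49409
  X=2: 0.28465, 0.21976
Sum of the 6 terms: H(X,Y) = 2.0879 bits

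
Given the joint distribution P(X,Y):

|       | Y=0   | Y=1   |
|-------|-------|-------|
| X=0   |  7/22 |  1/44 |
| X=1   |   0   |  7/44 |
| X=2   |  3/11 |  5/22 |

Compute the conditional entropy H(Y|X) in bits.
0.6175 bits

H(Y|X) = H(X,Y) - H(X)

H(X,Y) = -Σ_{x,y} P(x,y) log₂ P(x,y). Per-cell terms -P(x,y)·log₂P(x,y):
  X=0: 0.5257, 0.1241
  X=1: 0.0000, 0.4219
  X=2: 0.5112, 0.4858
  (cells with P = 0 contribute 0)
Sum of the 6 terms: H(X,Y) = 2.0687 bits

Marginal of X (row sums):
  P(X=0) = 7/22 + 1/44 = 15/44
  P(X=1) = 0 + 7/44 = 7/44
  P(X=2) = 3/11 + 5/22 = 1/2
H(X) = -[(15/44)·log₂(15/44) + (7/44)·log₂(7/44) + (1/2)·log₂(1/2)]
  = 0.5293 + 0.4219 + 0.5000 = 1.4512 bits

H(Y|X) = H(X,Y) - H(X) = 2.0687 - 1.4512 = 0.6175 bits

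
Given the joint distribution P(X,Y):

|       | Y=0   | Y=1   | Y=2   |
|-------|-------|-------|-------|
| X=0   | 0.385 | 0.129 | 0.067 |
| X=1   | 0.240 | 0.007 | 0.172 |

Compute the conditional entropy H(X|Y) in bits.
0.8449 bits

H(X|Y) = H(X,Y) - H(Y)

H(X,Y) = -Σ_{x,y} P(x,y) log₂ P(x,y). Per-cell terms -P(x,y)·log₂P(x,y):
  X=0: 0.53017, 0.38114, 0.26128
  X=1: 0.49413, 0.05011, 0.43680
Sum of the 6 terms: H(X,Y) = 2.15363 bits

Marginal of Y (column sums):
  P(Y=0) = 0.385 + 0.240 = 0.625
  P(Y=1) = 0.129 + 0.007 = 0.136
  P(Y=2) = 0.067 + 0.172 = 0.239
H(Y) = -[0.625·log₂(0.625) + 0.136·log₂(0.136) + 0.239·log₂(0.239)]
  = 0.42379 + 0.39145 + 0.49352 = 1.30876 bits

H(X|Y) = H(X,Y) - H(Y) = 2.15363 - 1.30876 = 0.8449 bits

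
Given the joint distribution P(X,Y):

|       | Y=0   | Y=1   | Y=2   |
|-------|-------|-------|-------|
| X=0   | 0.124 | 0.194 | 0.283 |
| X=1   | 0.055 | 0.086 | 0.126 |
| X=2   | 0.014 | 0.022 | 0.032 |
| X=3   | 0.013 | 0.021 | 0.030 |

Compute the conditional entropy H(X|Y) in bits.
1.4677 bits

H(X|Y) = H(X,Y) - H(Y)

H(X,Y) = -Σ_{x,y} P(x,y) log₂ P(x,y). Per-cell terms -P(x,y)·log₂P(x,y):
  X=0: 0.373437, 0.458979, 0.515379
  X=1: 0.230143, 0.304399, 0.376552
  X=2: 0.086218, 0.121140, 0.158905
  X=3: 0.081449, 0.117043, 0.151767
Sum of the 12 terms: H(X,Y) = 2.97541 bits

Marginal of Y (column sums):
  P(Y=0) = 0.124 + 0.055 + 0.014 + 0.013 = 0.206
  P(Y=1) = 0.194 + 0.086 + 0.022 + 0.021 = 0.323
  P(Y=2) = 0.283 + 0.126 + 0.032 + 0.030 = 0.471
H(Y) = -[0.206·log₂(0.206) + 0.323·log₂(0.323) + 0.471·log₂(0.471)]
  = 0.469532 + 0.526617 + 0.511601 = 1.50775 bits

H(X|Y) = H(X,Y) - H(Y) = 2.97541 - 1.50775 = 1.4677 bits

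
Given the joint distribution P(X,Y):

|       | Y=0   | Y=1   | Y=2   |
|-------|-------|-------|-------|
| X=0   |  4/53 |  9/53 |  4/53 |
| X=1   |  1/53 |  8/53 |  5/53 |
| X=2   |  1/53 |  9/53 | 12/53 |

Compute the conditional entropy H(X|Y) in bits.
1.4768 bits

H(X|Y) = H(X,Y) - H(Y)

H(X,Y) = -Σ_{x,y} P(x,y) log₂ P(x,y). Per-cell terms -P(x,y)·log₂P(x,y):
  X=0: 0.28135, 0.43438, 0.28135
  X=1: 0.10807, 0.41176, 0.32132
  X=2: 0.10807, 0.43438, 0.48520
Sum of the 9 terms: H(X,Y) = 2.8659 bits

Marginal of Y (column sums):
  P(Y=0) = 4/53 + 1/53 + 1/53 = 6/53
  P(Y=1) = 9/53 + 8/53 + 9/53 = 26/53
  P(Y=2) = 4/53 + 5/53 + 12/53 = 21/53
H(Y) = -[(6/53)·log₂(6/53) + (26/53)·log₂(26/53) + (21/53)·log₂(21/53)]
  = 0.35581 + 0.50405 + 0.52920 = 1.3891 bits

H(X|Y) = H(X,Y) - H(Y) = 2.8659 - 1.3891 = 1.4768 bits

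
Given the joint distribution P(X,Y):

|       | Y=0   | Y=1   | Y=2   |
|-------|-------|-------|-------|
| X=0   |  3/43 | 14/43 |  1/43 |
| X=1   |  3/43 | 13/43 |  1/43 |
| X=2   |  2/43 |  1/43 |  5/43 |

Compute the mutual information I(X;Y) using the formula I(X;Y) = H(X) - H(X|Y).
0.2571 bits

I(X;Y) = H(X) - H(X|Y)

Marginal of X (row sums):
  P(X=0) = 3/43 + 14/43 + 1/43 = 18/43
  P(X=1) = 3/43 + 13/43 + 1/43 = 17/43
  P(X=2) = 2/43 + 1/43 + 5/43 = 8/43
H(X) = -[(18/43)·log₂(18/43) + (17/43)·log₂(17/43) + (8/43)·log₂(8/43)]
  = 0.52591 + 0.52929 + 0.45140 = 1.50660 bits

Marginal of Y (column sums):
  P(Y=0) = 3/43 + 3/43 + 2/43 = 8/43
  P(Y=1) = 14/43 + 13/43 + 1/43 = 28/43
  P(Y=2) = 1/43 + 1/43 + 5/43 = 7/43
H(X|Y) = Σ_y P(y)·H(X|Y=y):
  Y=0: P(Y=0) = 8/43, P(X|Y=0) = (3/8, 3/8, 1/4) → H(X|Y=0) = 1.56128
  Y=1: P(Y=1) = 28/43, P(X|Y=1) = (1/2, 13/28, 1/28) → H(X|Y=1) = 1.18562
  Y=2: P(Y=2) = 7/43, P(X|Y=2) = (1/7, 1/7, 5/7) → H(X|Y=2) = 1.14883
H(X|Y) = (8/43)·1.56128 + (28/43)·1.18562 + (7/43)·1.14883 = 1.24952 bits

I(X;Y) = H(X) - H(X|Y) = 1.50660 - 1.24952 = 0.2571 bits

Cross-check via I(X;Y) = H(X) + H(Y) - H(X,Y): computing H(Y) from the column sums and H(X,Y) from the 9 cells in the same way gives H(Y) = 1.28074 bits and H(X,Y) = 2.53026 bits, so
I(X;Y) = 1.50660 + 1.28074 - 2.53026 = 0.2571 bits ✓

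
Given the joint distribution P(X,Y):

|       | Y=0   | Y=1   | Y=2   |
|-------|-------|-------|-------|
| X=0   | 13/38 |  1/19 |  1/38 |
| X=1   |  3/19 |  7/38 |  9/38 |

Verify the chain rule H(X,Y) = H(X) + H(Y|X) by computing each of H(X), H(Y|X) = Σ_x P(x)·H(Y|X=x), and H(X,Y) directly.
H(X) = 0.9819 bits, H(Y|X) = 1.2713 bits, H(X,Y) = 2.2533 bits

Marginal of X (row sums):
  P(X=0) = 13/38 + 1/19 + 1/38 = 8/19
  P(X=1) = 3/19 + 7/38 + 9/38 = 11/19
H(X) = -[(8/19)·log₂(8/19) + (11/19)·log₂(11/19)]
  = 0.52544 + 0.45650 = 0.9819 bits

H(Y|X) = Σ_x P(x)·H(Y|X=x):
  X=0: P(X=0) = 8/19, P(Y|X=0) = (13/16, 1/8, 1/16) → H(Y|X=0) = 0.86839
  X=1: P(X=1) = 11/19, P(Y|X=1) = (3/11, 7/22, 9/22) → H(Y|X=1) = 1.56441
H(Y|X) = (8/19)·0.86839 + (11/19)·1.56441 = 1.2713 bits

H(X,Y) = -Σ_{x,y} P(x,y) log₂ P(x,y). Per-cell terms -P(x,y)·log₂P(x,y):
  X=0: 0.52940, 0.22358, 0.13810
  X=1: 0.42047, 0.44958, 0.49216
Sum of the 6 terms: H(X,Y) = 2.2533 bits

Chain rule check:
  H(X) + H(Y|X) = 0.9819 + 1.2713 = 2.2532 bits
  H(X,Y) = 2.2533 bits
✓ Chain rule verified (Δ = 0.0001 is 4-dp rounding noise: each of the three values was rounded independently).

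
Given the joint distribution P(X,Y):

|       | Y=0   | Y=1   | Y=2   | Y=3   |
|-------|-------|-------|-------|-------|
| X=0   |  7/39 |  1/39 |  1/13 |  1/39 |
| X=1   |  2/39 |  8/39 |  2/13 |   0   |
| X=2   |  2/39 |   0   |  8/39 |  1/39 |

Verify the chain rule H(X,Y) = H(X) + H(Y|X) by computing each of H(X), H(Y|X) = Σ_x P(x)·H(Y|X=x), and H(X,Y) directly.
H(X) = 1.5656 bits, H(Y|X) = 1.3630 bits, H(X,Y) = 2.9286 bits

Marginal of X (row sums):
  P(X=0) = 7/39 + 1/39 + 1/13 + 1/39 = 4/13
  P(X=1) = 2/39 + 8/39 + 2/13 + 0 = 16/39
  P(X=2) = 2/39 + 0 + 8/39 + 1/39 = 11/39
H(X) = -[(4/13)·log₂(4/13) + (16/39)·log₂(16/39) + (11/39)·log₂(11/39)]
  = 0.52321 + 0.52734 + 0.51502 = 1.5656 bits

H(Y|X) = Σ_x P(x)·H(Y|X=x):
  X=0: P(X=0) = 4/13, P(Y|X=0) = (7/12, 1/12, 1/4, 1/12) → H(Y|X=0) = 1.55110
  X=1: P(X=1) = 16/39, P(Y|X=1) = (1/8, 1/2, 3/8, 0) → H(Y|X=1) = 1.40564
  X=2: P(X=2) = 11/39, P(Y|X=2) = (2/11, 0, 8/11, 1/11) → H(Y|X=2) = 1.09580
H(Y|X) = (4/13)·1.55110 + (16/39)·1.40564 + (11/39)·1.09580 = 1.3630 bits

H(X,Y) = -Σ_{x,y} P(x,y) log₂ P(x,y). Per-cell terms -P(x,y)·log₂P(x,y):
  X=0: 0.44478, 0.13552, 0.28465, 0.13552
  X=1: 0.21976, 0.46880, 0.41545, 0.00000
  X=2: 0.21976, 0.00000, 0.46880, 0.13552
  (cells with P = 0 contribute 0)
Sum of the 12 terms: H(X,Y) = 2.9286 bits

Chain rule check:
  H(X) + H(Y|X) = 1.5656 + 1.3630 = 2.9286 bits
  H(X,Y) = 2.9286 bits
✓ Chain rule verified.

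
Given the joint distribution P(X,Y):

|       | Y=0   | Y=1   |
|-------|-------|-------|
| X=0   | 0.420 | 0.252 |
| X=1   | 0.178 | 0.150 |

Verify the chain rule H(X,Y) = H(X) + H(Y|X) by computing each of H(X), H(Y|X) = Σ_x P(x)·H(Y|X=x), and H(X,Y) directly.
H(X) = 0.9129 bits, H(Y|X) = 0.9677 bits, H(X,Y) = 1.8805 bits

Marginal of X (row sums):
  P(X=0) = 0.420 + 0.252 = 0.672
  P(X=1) = 0.178 + 0.150 = 0.328
H(X) = -[0.672·log₂(0.672) + 0.328·log₂(0.328)]
  = 0.38537 + 0.52750 = 0.9129 bits

H(Y|X) = Σ_x P(x)·H(Y|X=x):
  X=0: P(X=0) = 0.672, P(Y|X=0) = (5/8, 3/8) → H(Y|X=0) = 0.95443
  X=1: P(X=1) = 0.328, P(Y|X=1) = (89/164, 75/164) → H(Y|X=1) = 0.99474
H(Y|X) = 0.672·0.95443 + 0.328·0.99474 = 0.9677 bits

H(X,Y) = -Σ_{x,y} P(x,y) log₂ P(x,y). Per-cell terms -P(x,y)·log₂P(x,y):
  X=0: 0.52565, 0.50110
  X=1: 0.44323, 0.41054
Sum of the 4 terms: H(X,Y) = 1.8805 bits

Chain rule check:
  H(X) + H(Y|X) = 0.9129 + 0.9677 = 1.8806 bits
  H(X,Y) = 1.8805 bits
✓ Chain rule verified (Δ = 0.0001 is 4-dp rounding noise: each of the three values was rounded independently).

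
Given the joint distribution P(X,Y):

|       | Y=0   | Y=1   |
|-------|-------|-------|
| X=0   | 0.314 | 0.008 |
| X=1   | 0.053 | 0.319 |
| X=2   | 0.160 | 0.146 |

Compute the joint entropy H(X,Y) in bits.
2.1592 bits

H(X,Y) = -Σ_{x,y} P(x,y) log₂ P(x,y). Per-cell terms -P(x,y)·log₂P(x,y):
  X=0: 0.52475, 0.05573
  X=1: 0.22461, 0.52583
  X=2: 0.42302, 0.40529
Sum of the 6 terms: H(X,Y) = 2.1592 bits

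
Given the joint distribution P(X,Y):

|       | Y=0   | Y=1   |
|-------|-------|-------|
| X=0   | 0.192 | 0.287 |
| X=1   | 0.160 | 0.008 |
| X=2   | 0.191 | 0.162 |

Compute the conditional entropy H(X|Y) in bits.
1.3396 bits

H(X|Y) = H(X,Y) - H(Y)

H(X,Y) = -Σ_{x,y} P(x,y) log₂ P(x,y). Per-cell terms -P(x,y)·log₂P(x,y):
  X=0: 0.4571, 0.5169
  X=1: 0.4230, 0.0557
  X=2: 0.4562, 0.4254
Sum of the 6 terms: H(X,Y) = 2.3343 bits

Marginal of Y (column sums):
  P(Y=0) = 0.192 + 0.160 + 0.191 = 0.543
  P(Y=1) = 0.287 + 0.008 + 0.162 = 0.457
H(Y) = -[0.543·log₂(0.543) + 0.457·log₂(0.457)]
  = 0.4784 + 0.5163 = 0.9947 bits

H(X|Y) = H(X,Y) - H(Y) = 2.3343 - 0.9947 = 1.3396 bits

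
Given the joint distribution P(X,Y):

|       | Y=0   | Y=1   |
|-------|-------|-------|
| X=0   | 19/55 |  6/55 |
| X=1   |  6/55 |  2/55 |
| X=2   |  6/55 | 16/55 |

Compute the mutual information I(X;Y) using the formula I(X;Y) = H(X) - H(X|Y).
0.1708 bits

I(X;Y) = H(X) - H(X|Y)

Marginal of X (row sums):
  P(X=0) = 19/55 + 6/55 = 5/11
  P(X=1) = 6/55 + 2/55 = 8/55
  P(X=2) = 6/55 + 16/55 = 2/5
H(X) = -[(5/11)·log₂(5/11) + (8/55)·log₂(8/55) + (2/5)·log₂(2/5)]
  = 0.5170 + 0.4046 + 0.5288 = 1.4504 bits

Marginal of Y (column sums):
  P(Y=0) = 19/55 + 6/55 + 6/55 = 31/55
  P(Y=1) = 6/55 + 2/55 + 16/55 = 24/55
H(X|Y) = Σ_y P(y)·H(X|Y=y):
  Y=0: P(Y=0) = 31/55, P(X|Y=0) = (19/31, 6/31, 6/31) → H(X|Y=0) = 1.3500
  Y=1: P(Y=1) = 24/55, P(X|Y=1) = (1/4, 1/12, 2/3) → H(X|Y=1) = 1.1887
H(X|Y) = (31/55)·1.3500 + (24/55)·1.1887 = 1.2796 bits

I(X;Y) = H(X) - H(X|Y) = 1.4504 - 1.2796 = 0.1708 bits

Cross-check via I(X;Y) = H(X) + H(Y) - H(X,Y): computing H(Y) from the column sums and H(X,Y) from the 6 cells in the same way gives H(Y) = 0.9883 bits and H(X,Y) = 2.2679 bits, so
I(X;Y) = 1.4504 + 0.9883 - 2.2679 = 0.1708 bits ✓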